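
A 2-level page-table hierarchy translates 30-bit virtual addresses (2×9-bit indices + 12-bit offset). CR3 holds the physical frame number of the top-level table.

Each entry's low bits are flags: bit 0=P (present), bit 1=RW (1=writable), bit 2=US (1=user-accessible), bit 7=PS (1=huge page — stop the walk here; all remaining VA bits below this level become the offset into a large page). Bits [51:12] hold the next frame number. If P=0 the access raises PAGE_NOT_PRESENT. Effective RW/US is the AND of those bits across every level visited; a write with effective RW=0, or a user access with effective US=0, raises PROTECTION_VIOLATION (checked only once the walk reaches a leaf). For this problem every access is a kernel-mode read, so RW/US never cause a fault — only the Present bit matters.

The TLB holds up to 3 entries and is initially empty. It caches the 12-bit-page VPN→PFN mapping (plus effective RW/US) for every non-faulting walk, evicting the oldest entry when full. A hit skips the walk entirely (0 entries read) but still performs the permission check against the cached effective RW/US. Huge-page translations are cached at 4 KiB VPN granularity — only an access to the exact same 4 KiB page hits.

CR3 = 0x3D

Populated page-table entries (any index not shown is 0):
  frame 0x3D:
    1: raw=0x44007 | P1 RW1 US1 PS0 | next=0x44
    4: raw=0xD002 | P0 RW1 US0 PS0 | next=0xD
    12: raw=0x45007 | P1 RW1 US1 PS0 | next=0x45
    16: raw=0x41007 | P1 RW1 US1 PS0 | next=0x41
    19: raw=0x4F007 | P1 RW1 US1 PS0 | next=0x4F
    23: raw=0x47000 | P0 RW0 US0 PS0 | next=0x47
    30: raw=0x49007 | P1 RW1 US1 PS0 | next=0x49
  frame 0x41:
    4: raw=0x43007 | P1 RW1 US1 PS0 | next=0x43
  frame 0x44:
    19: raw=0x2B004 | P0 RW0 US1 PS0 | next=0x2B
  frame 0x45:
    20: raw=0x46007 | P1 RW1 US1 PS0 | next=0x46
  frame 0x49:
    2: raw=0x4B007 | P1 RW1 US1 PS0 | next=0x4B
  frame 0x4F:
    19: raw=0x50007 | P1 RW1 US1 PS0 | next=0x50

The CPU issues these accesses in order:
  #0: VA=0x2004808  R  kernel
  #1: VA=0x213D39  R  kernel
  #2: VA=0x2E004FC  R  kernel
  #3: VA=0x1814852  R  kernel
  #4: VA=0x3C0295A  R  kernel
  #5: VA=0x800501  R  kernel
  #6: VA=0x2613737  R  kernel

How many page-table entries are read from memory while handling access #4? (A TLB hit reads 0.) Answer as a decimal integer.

Trace:
#0 VA=0x2004808 (r,kernel):
  lvl0: tbl 0x3D, slot 16 ⇒ 0x41007 (P1/RW1/US1/PS0)
  lvl1: tbl 0x41, slot 4 ⇒ 0x43007 (P1/RW1/US1/PS0)
  → PA=0x43808  (2 entries read)
#1 VA=0x213D39 (r,kernel):
  lvl0: tbl 0x3D, slot 1 ⇒ 0x44007 (P1/RW1/US1/PS0)
  lvl1: tbl 0x44, slot 19 ⇒ 0x2B004 (P0/RW0/US1/PS0)
  ✗ PAGE_NOT_PRESENT  [2 reads]
#2 VA=0x2E004FC (r,kernel):
  lvl0: tbl 0x3D, slot 23 ⇒ 0x47000 (P0/RW0/US0/PS0)
  ✗ PAGE_NOT_PRESENT  [1 reads]
#3 VA=0x1814852 (r,kernel):
  lvl0: tbl 0x3D, slot 12 ⇒ 0x45007 (P1/RW1/US1/PS0)
  lvl1: tbl 0x45, slot 20 ⇒ 0x46007 (P1/RW1/US1/PS0)
  → PA=0x46852  (2 entries read)
#4 VA=0x3C0295A (r,kernel):
  lvl0: tbl 0x3D, slot 30 ⇒ 0x49007 (P1/RW1/US1/PS0)
  lvl1: tbl 0x49, slot 2 ⇒ 0x4B007 (P1/RW1/US1/PS0)
  → PA=0x4B95A  (2 entries read)
#5 VA=0x800501 (r,kernel):
  lvl0: tbl 0x3D, slot 4 ⇒ 0xD002 (P0/RW1/US0/PS0)
  ✗ PAGE_NOT_PRESENT  [1 reads]
#6 VA=0x2613737 (r,kernel):
  lvl0: tbl 0x3D, slot 19 ⇒ 0x4F007 (P1/RW1/US1/PS0)
  lvl1: tbl 0x4F, slot 19 ⇒ 0x50007 (P1/RW1/US1/PS0)
  → PA=0x50737  (2 entries read)

Entries read for #4: 2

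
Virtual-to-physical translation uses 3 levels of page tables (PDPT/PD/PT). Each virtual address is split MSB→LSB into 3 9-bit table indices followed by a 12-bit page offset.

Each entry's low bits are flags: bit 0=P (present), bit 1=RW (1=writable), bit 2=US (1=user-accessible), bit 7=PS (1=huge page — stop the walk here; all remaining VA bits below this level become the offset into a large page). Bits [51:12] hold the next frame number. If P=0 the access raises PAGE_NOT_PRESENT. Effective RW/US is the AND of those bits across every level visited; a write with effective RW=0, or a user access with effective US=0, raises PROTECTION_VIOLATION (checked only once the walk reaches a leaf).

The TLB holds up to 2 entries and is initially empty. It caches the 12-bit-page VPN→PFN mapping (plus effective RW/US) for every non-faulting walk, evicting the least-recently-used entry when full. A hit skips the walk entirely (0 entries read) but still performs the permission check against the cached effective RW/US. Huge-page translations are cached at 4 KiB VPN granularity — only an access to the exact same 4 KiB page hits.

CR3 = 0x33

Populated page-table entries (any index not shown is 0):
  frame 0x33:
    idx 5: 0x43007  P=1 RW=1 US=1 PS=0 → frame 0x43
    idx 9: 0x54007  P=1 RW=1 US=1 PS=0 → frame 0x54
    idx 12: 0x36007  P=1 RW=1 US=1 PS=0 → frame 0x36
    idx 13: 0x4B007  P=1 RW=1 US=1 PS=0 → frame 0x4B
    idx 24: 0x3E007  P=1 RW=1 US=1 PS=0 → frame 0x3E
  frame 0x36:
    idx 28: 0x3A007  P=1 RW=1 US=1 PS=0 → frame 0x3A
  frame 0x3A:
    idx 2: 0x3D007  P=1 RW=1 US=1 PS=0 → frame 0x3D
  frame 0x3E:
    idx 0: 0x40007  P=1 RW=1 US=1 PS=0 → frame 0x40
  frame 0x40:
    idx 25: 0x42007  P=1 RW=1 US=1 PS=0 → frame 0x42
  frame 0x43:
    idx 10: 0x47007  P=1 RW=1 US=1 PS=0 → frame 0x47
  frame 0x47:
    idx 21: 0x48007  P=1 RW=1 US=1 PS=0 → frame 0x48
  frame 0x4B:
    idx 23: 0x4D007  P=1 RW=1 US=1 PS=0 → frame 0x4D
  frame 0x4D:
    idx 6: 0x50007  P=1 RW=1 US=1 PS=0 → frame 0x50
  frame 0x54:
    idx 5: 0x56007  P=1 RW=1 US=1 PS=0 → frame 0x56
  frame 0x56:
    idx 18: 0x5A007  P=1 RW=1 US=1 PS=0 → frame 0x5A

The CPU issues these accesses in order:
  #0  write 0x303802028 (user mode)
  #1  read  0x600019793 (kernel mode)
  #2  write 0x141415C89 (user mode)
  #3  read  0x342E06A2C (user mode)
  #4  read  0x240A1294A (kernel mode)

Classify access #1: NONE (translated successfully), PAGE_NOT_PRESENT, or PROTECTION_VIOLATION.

Walk each access:
#0 VA=0x303802028 (w,user):
  [0] read 0x33 idx=12: raw=0x36007 flags P=1 W=1 U=1 S=0
  [1] read 0x36 idx=28: raw=0x3A007 flags P=1 W=1 U=1 S=0
  [2] read 0x3A idx=2: raw=0x3D007 flags P=1 W=1 U=1 S=0
  ⇒ phys 0x3D028  [3 reads]
#1 VA=0x600019793 (r,kernel):
  [0] read 0x33 idx=24: raw=0x3E007 flags P=1 W=1 U=1 S=0
  [1] read 0x3E idx=0: raw=0x40007 flags P=1 W=1 U=1 S=0
  [2] read 0x40 idx=25: raw=0x42007 flags P=1 W=1 U=1 S=0
  ⇒ phys 0x42793  [3 reads]
#2 VA=0x141415C89 (w,user):
  [0] read 0x33 idx=5: raw=0x43007 flags P=1 W=1 U=1 S=0
  [1] read 0x43 idx=10: raw=0x47007 flags P=1 W=1 U=1 S=0
  [2] read 0x47 idx=21: raw=0x48007 flags P=1 W=1 U=1 S=0
  ⇒ phys 0x48C89  [3 reads]
#3 VA=0x342E06A2C (r,user):
  [0] read 0x33 idx=13: raw=0x4B007 flags P=1 W=1 U=1 S=0
  [1] read 0x4B idx=23: raw=0x4D007 flags P=1 W=1 U=1 S=0
  [2] read 0x4D idx=6: raw=0x50007 flags P=1 W=1 U=1 S=0
  ⇒ phys 0x50A2C  [3 reads]
#4 VA=0x240A1294A (r,kernel):
  [0] read 0x33 idx=9: raw=0x54007 flags P=1 W=1 U=1 S=0
  [1] read 0x54 idx=5: raw=0x56007 flags P=1 W=1 U=1 S=0
  [2] read 0x56 idx=18: raw=0x5A007 flags P=1 W=1 U=1 S=0
  ⇒ phys 0x5A94A  [3 reads]

Access #1 fault: NONE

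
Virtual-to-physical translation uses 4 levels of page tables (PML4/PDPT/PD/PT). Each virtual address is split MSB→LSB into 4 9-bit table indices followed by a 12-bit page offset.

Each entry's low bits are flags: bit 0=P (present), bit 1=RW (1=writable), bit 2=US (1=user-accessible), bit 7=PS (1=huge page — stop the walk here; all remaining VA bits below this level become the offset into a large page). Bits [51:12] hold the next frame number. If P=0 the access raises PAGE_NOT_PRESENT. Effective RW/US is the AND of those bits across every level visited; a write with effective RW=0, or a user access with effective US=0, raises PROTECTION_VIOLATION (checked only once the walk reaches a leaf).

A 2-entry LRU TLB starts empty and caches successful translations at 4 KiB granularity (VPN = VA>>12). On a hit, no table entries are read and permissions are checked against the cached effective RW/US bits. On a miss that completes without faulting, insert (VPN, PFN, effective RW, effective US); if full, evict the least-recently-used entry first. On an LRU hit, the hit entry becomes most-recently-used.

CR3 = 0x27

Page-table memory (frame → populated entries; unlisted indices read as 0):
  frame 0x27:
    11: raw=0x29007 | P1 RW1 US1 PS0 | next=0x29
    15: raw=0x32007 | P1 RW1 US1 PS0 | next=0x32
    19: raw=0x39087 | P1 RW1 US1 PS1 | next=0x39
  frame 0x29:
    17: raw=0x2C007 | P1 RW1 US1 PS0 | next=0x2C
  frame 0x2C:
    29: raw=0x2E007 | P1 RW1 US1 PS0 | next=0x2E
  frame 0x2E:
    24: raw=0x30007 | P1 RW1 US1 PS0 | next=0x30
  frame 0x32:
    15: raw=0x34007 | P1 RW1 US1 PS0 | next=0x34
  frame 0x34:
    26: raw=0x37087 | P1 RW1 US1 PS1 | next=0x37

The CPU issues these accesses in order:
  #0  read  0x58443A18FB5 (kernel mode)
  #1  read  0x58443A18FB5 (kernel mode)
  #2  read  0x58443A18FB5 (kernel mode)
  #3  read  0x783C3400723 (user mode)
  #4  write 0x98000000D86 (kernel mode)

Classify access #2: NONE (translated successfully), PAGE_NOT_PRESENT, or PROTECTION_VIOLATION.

Walk each access:
#0 VA=0x58443A18FB5 (r,kernel):
  [0] read 0x27 idx=11: raw=0x29007 flags P=1 W=1 U=1 S=0
  [1] read 0x29 idx=17: raw=0x2C007 flags P=1 W=1 U=1 S=0
  [2] read 0x2C idx=29: raw=0x2E007 flags P=1 W=1 U=1 S=0
  [3] read 0x2E idx=24: raw=0x30007 flags P=1 W=1 U=1 S=0
  ✓ 0x30FB5  — 4 lookups
#1 VA=0x58443A18FB5 (r,kernel):
  TLB hit vpn=0x58443A18 → PA=0x30FB5
#2 VA=0x58443A18FB5 (r,kernel):
  TLB hit vpn=0x58443A18 → PA=0x30FB5
#3 VA=0x783C3400723 (r,user):
  [0] read 0x27 idx=15: raw=0x32007 flags P=1 W=1 U=1 S=0
  [1] read 0x32 idx=15: raw=0x34007 flags P=1 W=1 U=1 S=0
  [2] read 0x34 idx=26: raw=0x37087 flags P=1 W=1 U=1 S=1
  ✓ 0x37723 (huge @L2)  — 3 lookups
#4 VA=0x98000000D86 (w,kernel):
  [0] read 0x27 idx=19: raw=0x39087 flags P=1 W=1 U=1 S=1
  ✓ 0x39D86 (huge @L0)  — 1 lookups

Access #2 fault: NONE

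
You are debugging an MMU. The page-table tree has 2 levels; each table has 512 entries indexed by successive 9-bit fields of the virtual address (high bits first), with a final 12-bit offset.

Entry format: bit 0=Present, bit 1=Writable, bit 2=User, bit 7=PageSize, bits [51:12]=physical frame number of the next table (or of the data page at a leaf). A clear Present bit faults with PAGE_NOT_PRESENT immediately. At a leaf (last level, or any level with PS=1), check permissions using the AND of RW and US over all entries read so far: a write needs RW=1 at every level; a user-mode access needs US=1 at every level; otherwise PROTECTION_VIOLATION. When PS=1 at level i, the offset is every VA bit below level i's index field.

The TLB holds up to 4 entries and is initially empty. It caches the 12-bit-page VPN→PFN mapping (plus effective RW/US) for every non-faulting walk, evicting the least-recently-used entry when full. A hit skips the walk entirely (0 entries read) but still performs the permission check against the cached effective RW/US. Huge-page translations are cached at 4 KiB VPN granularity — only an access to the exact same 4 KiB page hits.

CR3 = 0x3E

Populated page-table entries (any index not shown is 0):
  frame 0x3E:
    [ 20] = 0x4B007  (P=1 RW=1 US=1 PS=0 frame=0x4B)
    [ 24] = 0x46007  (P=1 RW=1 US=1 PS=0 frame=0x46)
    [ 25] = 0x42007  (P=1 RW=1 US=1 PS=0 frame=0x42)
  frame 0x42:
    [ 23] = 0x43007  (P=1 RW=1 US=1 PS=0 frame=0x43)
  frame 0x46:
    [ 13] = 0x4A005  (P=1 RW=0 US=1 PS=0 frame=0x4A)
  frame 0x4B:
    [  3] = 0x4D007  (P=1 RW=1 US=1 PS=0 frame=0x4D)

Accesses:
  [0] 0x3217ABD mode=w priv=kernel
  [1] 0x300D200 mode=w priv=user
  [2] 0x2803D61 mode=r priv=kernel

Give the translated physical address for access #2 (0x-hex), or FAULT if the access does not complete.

Per-access translation:
#0 VA=0x3217ABD (w,kernel):
  [0] read 0x3E idx=25: raw=0x42007 flags P=1 W=1 U=1 S=0
  [1] read 0x42 idx=23: raw=0x43007 flags P=1 W=1 U=1 S=0
  → PA=0x43ABD  (2 entries read)
#1 VA=0x300D200 (w,user):
  [0] read 0x3E idx=24: raw=0x46007 flags P=1 W=1 U=1 S=0
  [1] read 0x46 idx=13: raw=0x4A005 flags P=1 W=0 U=1 S=0
  ✗ PROTECTION_VIOLATION  [2 reads]
#2 VA=0x2803D61 (r,kernel):
  [0] read 0x3E idx=20: raw=0x4B007 flags P=1 W=1 U=1 S=0
  [1] read 0x4B idx=3: raw=0x4D007 flags P=1 W=1 U=1 S=0
  → PA=0x4DD61  (2 entries read)

Access #2 PA: 0x4DD61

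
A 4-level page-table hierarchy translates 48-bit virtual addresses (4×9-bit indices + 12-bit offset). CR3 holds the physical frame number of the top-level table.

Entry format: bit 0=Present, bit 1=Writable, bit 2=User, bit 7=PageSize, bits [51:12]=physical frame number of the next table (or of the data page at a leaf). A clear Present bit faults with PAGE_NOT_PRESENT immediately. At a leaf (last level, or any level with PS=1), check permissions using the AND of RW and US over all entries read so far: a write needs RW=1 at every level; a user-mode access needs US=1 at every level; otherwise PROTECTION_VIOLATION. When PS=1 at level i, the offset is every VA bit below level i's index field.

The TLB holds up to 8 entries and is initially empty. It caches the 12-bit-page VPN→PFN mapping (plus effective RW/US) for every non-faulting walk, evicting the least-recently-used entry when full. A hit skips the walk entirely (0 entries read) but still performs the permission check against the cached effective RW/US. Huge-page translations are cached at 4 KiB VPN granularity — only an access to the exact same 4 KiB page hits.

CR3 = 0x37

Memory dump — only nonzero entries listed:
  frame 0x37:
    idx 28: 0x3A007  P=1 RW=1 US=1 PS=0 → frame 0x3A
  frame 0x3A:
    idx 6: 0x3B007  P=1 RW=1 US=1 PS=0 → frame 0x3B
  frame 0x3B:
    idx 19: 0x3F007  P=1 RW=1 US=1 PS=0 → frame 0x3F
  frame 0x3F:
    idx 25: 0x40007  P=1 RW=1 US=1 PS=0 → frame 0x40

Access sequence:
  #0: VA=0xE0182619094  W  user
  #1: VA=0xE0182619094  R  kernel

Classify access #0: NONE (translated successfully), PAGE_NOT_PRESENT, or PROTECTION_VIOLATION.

Walk each access:
#0 VA=0xE0182619094 (w,user):
  L0 @0x37[28] → 0x3A007  P=1,RW=1,US=1,PS=0
  L1 @0x3A[6] → 0x3B007  P=1,RW=1,US=1,PS=0
  L2 @0x3B[19] → 0x3F007  P=1,RW=1,US=1,PS=0
  L3 @0x3F[25] → 0x40007  P=1,RW=1,US=1,PS=0
  ⇒ phys 0x40094  [4 reads]
#1 VA=0xE0182619094 (r,kernel):
  TLB hit vpn=0xE0182619 → PA=0x40094

Access #0 fault: NONE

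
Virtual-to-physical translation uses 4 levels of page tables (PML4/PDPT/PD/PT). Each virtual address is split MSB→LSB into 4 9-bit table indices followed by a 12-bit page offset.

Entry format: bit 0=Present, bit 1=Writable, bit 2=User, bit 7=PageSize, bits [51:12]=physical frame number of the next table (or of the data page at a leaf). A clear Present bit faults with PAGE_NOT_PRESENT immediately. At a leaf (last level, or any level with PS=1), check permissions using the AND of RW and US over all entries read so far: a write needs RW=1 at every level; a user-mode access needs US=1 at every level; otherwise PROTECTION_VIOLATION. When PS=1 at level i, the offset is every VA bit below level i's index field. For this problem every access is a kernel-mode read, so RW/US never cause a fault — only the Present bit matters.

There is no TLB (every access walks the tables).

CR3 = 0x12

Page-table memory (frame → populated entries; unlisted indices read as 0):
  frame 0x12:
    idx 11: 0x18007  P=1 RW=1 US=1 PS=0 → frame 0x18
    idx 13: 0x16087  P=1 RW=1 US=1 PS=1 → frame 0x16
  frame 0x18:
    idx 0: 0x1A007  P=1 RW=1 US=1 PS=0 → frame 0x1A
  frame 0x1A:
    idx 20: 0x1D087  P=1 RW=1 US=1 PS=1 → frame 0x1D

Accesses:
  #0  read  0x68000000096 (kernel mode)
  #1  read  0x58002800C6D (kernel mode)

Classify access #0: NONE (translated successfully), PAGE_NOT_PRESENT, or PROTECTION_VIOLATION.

Per-access translation:
#0 VA=0x68000000096 (r,kernel):
  L0 @0x12[13] → 0x16087  P=1,RW=1,US=1,PS=1
  → PA=0x16096 (huge @L0)  (1 entries read)
#1 VA=0x58002800C6D (r,kernel):
  L0 @0x12[11] → 0x18007  P=1,RW=1,US=1,PS=0
  L1 @0x18[0] → 0x1A007  P=1,RW=1,US=1,PS=0
  L2 @0x1A[20] → 0x1D087  P=1,RW=1,US=1,PS=1
  → PA=0x1DC6D (huge @L2)  (3 entries read)

Access #0 fault: NONE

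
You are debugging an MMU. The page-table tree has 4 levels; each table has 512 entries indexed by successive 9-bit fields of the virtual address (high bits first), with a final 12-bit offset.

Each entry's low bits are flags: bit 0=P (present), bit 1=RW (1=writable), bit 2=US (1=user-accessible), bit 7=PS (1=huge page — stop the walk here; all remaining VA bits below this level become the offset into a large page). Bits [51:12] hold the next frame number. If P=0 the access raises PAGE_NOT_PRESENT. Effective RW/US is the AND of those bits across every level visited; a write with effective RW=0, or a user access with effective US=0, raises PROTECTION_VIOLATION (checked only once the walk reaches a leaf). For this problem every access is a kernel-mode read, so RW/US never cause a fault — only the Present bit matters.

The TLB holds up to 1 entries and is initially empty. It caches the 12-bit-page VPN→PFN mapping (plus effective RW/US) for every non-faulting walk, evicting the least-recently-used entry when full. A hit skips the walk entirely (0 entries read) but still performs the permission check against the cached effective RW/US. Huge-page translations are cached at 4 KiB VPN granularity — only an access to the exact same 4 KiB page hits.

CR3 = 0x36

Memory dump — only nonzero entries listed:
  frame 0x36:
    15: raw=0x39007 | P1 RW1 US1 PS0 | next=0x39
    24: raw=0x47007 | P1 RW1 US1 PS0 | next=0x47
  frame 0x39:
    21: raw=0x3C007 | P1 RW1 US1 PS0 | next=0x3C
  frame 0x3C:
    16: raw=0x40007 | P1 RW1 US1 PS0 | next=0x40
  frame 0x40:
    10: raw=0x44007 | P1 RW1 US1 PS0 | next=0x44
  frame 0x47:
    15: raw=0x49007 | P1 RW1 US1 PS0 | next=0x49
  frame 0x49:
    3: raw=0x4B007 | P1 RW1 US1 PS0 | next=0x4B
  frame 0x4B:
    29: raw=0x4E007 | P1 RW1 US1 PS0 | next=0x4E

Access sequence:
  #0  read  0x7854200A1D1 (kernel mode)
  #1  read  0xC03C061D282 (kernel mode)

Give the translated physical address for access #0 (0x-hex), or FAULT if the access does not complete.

Trace:
#0 VA=0x7854200A1D1 (r,kernel):
  L0 @0x36[15] → 0x39007  P=1,RW=1,US=1,PS=0
  L1 @0x39[21] → 0x3C007  P=1,RW=1,US=1,PS=0
  L2 @0x3C[16] → 0x40007  P=1,RW=1,US=1,PS=0
  L3 @0x40[10] → 0x44007  P=1,RW=1,US=1,PS=0
  ⇒ phys 0x441D1  [4 reads]
#1 VA=0xC03C061D282 (r,kernel):
  L0 @0x36[24] → 0x47007  P=1,RW=1,US=1,PS=0
  L1 @0x47[15] → 0x49007  P=1,RW=1,US=1,PS=0
  L2 @0x49[3] → 0x4B007  P=1,RW=1,US=1,PS=0
  L3 @0x4B[29] → 0x4E007  P=1,RW=1,US=1,PS=0
  ⇒ phys 0x4E282  [4 reads]

Access #0 PA: 0x441D1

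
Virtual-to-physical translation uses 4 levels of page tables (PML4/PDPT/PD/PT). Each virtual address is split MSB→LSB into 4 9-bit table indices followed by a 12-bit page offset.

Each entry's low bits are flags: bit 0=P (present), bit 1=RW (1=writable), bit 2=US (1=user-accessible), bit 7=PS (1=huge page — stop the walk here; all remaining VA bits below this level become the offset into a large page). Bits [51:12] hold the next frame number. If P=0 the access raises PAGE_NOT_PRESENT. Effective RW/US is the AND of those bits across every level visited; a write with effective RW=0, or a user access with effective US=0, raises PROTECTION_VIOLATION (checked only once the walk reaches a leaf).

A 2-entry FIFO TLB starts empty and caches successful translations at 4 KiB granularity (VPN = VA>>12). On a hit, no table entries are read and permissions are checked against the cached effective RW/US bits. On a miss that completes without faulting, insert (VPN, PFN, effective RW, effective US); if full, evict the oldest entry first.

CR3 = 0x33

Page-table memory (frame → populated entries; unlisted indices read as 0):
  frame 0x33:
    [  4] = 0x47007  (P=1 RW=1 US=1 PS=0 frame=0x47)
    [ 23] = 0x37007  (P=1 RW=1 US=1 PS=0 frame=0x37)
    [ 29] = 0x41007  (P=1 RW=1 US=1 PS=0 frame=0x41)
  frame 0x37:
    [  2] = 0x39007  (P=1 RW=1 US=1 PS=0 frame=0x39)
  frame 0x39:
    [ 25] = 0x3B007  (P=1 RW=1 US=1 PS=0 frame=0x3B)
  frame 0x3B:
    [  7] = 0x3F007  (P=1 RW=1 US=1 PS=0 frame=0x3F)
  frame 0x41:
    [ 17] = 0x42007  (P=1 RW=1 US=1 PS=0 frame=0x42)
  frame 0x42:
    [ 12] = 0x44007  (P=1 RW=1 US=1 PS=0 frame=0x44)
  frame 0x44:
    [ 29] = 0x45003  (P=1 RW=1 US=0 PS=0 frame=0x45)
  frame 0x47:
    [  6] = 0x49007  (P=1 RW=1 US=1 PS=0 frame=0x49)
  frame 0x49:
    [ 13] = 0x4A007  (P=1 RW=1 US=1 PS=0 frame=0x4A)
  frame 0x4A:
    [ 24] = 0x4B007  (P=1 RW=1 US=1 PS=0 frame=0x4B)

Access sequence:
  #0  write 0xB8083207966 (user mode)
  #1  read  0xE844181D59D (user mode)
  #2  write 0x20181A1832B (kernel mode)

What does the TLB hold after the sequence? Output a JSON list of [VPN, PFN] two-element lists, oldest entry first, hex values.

Per-access translation:
#0 VA=0xB8083207966 (w,user):
  lvl0: tbl 0x33, slot 23 ⇒ 0x37007 (P1/RW1/US1/PS0)
  lvl1: tbl 0x37, slot 2 ⇒ 0x39007 (P1/RW1/US1/PS0)
  lvl2: tbl 0x39, slot 25 ⇒ 0x3B007 (P1/RW1/US1/PS0)
  lvl3: tbl 0x3B, slot 7 ⇒ 0x3F007 (P1/RW1/US1/PS0)
  ✓ 0x3F966  — 4 lookups
#1 VA=0xE844181D59D (r,user):
  lvl0: tbl 0x33, slot 29 ⇒ 0x41007 (P1/RW1/US1/PS0)
  lvl1: tbl 0x41, slot 17 ⇒ 0x42007 (P1/RW1/US1/PS0)
  lvl2: tbl 0x42, slot 12 ⇒ 0x44007 (P1/RW1/US1/PS0)
  lvl3: tbl 0x44, slot 29 ⇒ 0x45003 (P1/RW1/US0/PS0)
  ⇒ fault: PROTECTION_VIOLATION  — 4 lookups
#2 VA=0x20181A1832B (w,kernel):
  lvl0: tbl 0x33, slot 4 ⇒ 0x47007 (P1/RW1/US1/PS0)
  lvl1: tbl 0x47, slot 6 ⇒ 0x49007 (P1/RW1/US1/PS0)
  lvl2: tbl 0x49, slot 13 ⇒ 0x4A007 (P1/RW1/US1/PS0)
  lvl3: tbl 0x4A, slot 24 ⇒ 0x4B007 (P1/RW1/US1/PS0)
  ✓ 0x4B32B  — 4 lookups

TLB: [["0xB8083207", "0x3F"], ["0x20181A18", "0x4B"]]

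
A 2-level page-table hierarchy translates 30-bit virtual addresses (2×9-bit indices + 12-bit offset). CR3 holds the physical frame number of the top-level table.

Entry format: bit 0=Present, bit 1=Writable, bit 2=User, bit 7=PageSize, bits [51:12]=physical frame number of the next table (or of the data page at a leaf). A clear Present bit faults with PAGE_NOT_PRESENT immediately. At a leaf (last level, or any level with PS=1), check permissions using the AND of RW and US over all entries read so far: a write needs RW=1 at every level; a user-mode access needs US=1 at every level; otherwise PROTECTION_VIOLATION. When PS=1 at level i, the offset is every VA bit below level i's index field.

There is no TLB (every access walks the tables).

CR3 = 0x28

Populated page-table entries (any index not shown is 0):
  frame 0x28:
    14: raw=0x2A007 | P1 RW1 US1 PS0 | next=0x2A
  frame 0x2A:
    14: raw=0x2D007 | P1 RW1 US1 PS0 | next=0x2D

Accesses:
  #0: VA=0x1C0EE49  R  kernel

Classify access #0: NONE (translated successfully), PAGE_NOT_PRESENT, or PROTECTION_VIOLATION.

Trace:
#0 VA=0x1C0EE49 (r,kernel):
  L0 @0x28[14] → 0x2A007  P=1,RW=1,US=1,PS=0
  L1 @0x2A[14] → 0x2D007  P=1,RW=1,US=1,PS=0
  ✓ 0x2DE49  — 2 lookups

Access #0 fault: NONE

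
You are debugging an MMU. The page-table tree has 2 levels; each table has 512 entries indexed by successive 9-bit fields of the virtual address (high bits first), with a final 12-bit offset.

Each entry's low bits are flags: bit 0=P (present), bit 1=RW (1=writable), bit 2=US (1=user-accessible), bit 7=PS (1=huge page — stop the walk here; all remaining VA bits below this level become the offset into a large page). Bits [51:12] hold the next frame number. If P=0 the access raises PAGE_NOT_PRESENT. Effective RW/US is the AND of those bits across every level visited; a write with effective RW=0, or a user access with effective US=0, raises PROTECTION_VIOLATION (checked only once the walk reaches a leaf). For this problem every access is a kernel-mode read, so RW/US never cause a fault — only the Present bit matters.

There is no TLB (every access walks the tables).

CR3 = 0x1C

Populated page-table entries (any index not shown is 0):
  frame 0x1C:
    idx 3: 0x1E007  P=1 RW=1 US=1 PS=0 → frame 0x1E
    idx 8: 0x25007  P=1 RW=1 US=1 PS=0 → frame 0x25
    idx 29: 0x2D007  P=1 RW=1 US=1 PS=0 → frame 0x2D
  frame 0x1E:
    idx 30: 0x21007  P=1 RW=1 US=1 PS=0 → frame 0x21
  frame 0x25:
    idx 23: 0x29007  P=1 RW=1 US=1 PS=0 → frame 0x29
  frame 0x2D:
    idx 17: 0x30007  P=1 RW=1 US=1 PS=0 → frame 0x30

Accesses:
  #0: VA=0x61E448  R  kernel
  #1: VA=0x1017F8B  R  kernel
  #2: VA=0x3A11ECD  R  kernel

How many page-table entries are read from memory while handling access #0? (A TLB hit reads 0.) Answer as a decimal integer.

Trace:
#0 VA=0x61E448 (r,kernel):
  lvl0: tbl 0x1C, slot 3 ⇒ 0x1E007 (P1/RW1/US1/PS0)
  lvl1: tbl 0x1E, slot 30 ⇒ 0x21007 (P1/RW1/US1/PS0)
  → PA=0x21448  (2 entries read)
#1 VA=0x1017F8B (r,kernel):
  lvl0: tbl 0x1C, slot 8 ⇒ 0x25007 (P1/RW1/US1/PS0)
  lvl1: tbl 0x25, slot 23 ⇒ 0x29007 (P1/RW1/US1/PS0)
  → PA=0x29F8B  (2 entries read)
#2 VA=0x3A11ECD (r,kernel):
  lvl0: tbl 0x1C, slot 29 ⇒ 0x2D007 (P1/RW1/US1/PS0)
  lvl1: tbl 0x2D, slot 17 ⇒ 0x30007 (P1/RW1/US1/PS0)
  → PA=0x30ECD  (2 entries read)

Entries read for #0: 2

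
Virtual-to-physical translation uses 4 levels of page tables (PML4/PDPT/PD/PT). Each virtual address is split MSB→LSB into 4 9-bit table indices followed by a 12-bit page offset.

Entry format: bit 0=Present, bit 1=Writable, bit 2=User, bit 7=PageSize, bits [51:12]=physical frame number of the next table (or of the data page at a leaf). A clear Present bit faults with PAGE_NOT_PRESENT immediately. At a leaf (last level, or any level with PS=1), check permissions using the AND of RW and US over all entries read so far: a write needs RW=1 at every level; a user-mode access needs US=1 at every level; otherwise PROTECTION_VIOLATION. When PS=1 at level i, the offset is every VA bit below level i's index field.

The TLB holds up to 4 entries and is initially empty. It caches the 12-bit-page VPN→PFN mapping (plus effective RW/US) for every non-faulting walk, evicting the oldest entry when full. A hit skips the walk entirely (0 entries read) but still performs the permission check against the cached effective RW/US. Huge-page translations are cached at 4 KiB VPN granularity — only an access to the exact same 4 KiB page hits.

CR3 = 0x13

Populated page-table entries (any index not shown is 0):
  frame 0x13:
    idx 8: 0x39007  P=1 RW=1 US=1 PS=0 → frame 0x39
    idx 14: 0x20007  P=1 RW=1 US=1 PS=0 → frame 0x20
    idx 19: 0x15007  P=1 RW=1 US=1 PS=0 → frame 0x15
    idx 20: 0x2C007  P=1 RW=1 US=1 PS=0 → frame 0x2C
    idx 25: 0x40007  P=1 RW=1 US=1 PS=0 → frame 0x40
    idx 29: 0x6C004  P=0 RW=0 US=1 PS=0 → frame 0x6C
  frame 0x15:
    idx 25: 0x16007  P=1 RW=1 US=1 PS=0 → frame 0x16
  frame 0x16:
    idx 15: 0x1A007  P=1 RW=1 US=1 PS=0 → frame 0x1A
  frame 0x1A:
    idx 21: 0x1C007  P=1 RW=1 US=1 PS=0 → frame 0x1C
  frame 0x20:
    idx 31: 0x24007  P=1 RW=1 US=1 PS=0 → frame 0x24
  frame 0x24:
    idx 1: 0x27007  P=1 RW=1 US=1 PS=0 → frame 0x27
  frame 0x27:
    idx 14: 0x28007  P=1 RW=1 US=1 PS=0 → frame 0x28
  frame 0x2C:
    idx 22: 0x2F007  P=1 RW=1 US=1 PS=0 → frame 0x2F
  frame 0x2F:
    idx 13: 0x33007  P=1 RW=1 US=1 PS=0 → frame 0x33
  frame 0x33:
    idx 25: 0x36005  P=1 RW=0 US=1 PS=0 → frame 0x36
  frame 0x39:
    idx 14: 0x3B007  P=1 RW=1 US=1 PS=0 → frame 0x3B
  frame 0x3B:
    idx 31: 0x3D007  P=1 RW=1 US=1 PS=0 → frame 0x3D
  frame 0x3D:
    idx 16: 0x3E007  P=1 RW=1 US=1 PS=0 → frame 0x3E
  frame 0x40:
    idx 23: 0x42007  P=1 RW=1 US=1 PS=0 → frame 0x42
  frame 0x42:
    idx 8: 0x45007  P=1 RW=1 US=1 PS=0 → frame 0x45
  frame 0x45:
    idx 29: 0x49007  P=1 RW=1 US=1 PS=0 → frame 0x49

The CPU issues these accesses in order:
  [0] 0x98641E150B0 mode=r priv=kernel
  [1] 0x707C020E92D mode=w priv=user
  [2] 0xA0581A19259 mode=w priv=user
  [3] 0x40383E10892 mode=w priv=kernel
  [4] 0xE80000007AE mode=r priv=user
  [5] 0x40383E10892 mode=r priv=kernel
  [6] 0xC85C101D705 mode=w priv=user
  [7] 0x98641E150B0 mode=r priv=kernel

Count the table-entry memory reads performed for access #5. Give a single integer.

Walk each access:
#0 VA=0x98641E150B0 (r,kernel):
  L0: frame=0x13 idx=19 entry=0x15007 [P=1 RW=1 US=1 PS=0]
  L1: frame=0x15 idx=25 entry=0x16007 [P=1 RW=1 US=1 PS=0]
  L2: frame=0x16 idx=15 entry=0x1A007 [P=1 RW=1 US=1 PS=0]
  L3: frame=0x1A idx=21 entry=0x1C007 [P=1 RW=1 US=1 PS=0]
  → PA=0x1C0B0  (4 entries read)
#1 VA=0x707C020E92D (w,user):
  L0: frame=0x13 idx=14 entry=0x20007 [P=1 RW=1 US=1 PS=0]
  L1: frame=0x20 idx=31 entry=0x24007 [P=1 RW=1 US=1 PS=0]
  L2: frame=0x24 idx=1 entry=0x27007 [P=1 RW=1 US=1 PS=0]
  L3: frame=0x27 idx=14 entry=0x28007 [P=1 RW=1 US=1 PS=0]
  → PA=0x2892D  (4 entries read)
#2 VA=0xA0581A19259 (w,user):
  L0: frame=0x13 idx=20 entry=0x2C007 [P=1 RW=1 US=1 PS=0]
  L1: frame=0x2C idx=22 entry=0x2F007 [P=1 RW=1 US=1 PS=0]
  L2: frame=0x2F idx=13 entry=0x33007 [P=1 RW=1 US=1 PS=0]
  L3: frame=0x33 idx=25 entry=0x36005 [P=1 RW=0 US=1 PS=0]
  → PROTECTION_VIOLATION  (4 entries read)
#3 VA=0x40383E10892 (w,kernel):
  L0: frame=0x13 idx=8 entry=0x39007 [P=1 RW=1 US=1 PS=0]
  L1: frame=0x39 idx=14 entry=0x3B007 [P=1 RW=1 US=1 PS=0]
  L2: frame=0x3B idx=31 entry=0x3D007 [P=1 RW=1 US=1 PS=0]
  L3: frame=0x3D idx=16 entry=0x3E007 [P=1 RW=1 US=1 PS=0]
  → PA=0x3E892  (4 entries read)
#4 VA=0xE80000007AE (r,user):
  L0: frame=0x13 idx=29 entry=0x6C004 [P=0 RW=0 US=1 PS=0]
  → PAGE_NOT_PRESENT  (1 entries read)
#5 VA=0x40383E10892 (r,kernel):
  TLB hit vpn=0x40383E10 → PA=0x3E892
#6 VA=0xC85C101D705 (w,user):
  L0: frame=0x13 idx=25 entry=0x40007 [P=1 RW=1 US=1 PS=0]
  L1: frame=0x40 idx=23 entry=0x42007 [P=1 RW=1 US=1 PS=0]
  L2: frame=0x42 idx=8 entry=0x45007 [P=1 RW=1 US=1 PS=0]
  L3: frame=0x45 idx=29 entry=0x49007 [P=1 RW=1 US=1 PS=0]
  → PA=0x49705  (4 entries read)
#7 VA=0x98641E150B0 (r,kernel):
  TLB hit vpn=0x98641E15 → PA=0x1C0B0

Entries read for #5: 0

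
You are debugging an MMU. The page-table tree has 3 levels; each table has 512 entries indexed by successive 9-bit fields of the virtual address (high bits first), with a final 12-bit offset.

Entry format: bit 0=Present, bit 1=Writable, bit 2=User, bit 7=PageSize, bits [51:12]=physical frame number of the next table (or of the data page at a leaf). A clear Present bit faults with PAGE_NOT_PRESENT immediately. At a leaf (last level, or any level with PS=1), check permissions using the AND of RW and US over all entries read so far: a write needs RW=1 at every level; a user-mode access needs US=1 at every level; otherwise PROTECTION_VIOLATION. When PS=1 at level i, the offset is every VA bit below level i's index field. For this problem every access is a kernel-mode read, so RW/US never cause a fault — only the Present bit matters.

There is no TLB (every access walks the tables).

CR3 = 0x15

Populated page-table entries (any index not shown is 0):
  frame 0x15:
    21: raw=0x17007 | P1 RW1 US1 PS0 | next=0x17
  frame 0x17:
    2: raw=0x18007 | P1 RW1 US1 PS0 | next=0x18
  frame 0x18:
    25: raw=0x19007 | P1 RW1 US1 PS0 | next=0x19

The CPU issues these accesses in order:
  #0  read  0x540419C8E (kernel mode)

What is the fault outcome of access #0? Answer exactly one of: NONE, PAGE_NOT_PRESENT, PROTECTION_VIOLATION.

Per-access translation:
#0 VA=0x540419C8E (r,kernel):
  [0] read 0x15 idx=21: raw=0x17007 flags P=1 W=1 U=1 S=0
  [1] read 0x17 idx=2: raw=0x18007 flags P=1 W=1 U=1 S=0
  [2] read 0x18 idx=25: raw=0x19007 flags P=1 W=1 U=1 S=0
  ✓ 0x19C8E  — 3 lookups

Access #0 fault: NONE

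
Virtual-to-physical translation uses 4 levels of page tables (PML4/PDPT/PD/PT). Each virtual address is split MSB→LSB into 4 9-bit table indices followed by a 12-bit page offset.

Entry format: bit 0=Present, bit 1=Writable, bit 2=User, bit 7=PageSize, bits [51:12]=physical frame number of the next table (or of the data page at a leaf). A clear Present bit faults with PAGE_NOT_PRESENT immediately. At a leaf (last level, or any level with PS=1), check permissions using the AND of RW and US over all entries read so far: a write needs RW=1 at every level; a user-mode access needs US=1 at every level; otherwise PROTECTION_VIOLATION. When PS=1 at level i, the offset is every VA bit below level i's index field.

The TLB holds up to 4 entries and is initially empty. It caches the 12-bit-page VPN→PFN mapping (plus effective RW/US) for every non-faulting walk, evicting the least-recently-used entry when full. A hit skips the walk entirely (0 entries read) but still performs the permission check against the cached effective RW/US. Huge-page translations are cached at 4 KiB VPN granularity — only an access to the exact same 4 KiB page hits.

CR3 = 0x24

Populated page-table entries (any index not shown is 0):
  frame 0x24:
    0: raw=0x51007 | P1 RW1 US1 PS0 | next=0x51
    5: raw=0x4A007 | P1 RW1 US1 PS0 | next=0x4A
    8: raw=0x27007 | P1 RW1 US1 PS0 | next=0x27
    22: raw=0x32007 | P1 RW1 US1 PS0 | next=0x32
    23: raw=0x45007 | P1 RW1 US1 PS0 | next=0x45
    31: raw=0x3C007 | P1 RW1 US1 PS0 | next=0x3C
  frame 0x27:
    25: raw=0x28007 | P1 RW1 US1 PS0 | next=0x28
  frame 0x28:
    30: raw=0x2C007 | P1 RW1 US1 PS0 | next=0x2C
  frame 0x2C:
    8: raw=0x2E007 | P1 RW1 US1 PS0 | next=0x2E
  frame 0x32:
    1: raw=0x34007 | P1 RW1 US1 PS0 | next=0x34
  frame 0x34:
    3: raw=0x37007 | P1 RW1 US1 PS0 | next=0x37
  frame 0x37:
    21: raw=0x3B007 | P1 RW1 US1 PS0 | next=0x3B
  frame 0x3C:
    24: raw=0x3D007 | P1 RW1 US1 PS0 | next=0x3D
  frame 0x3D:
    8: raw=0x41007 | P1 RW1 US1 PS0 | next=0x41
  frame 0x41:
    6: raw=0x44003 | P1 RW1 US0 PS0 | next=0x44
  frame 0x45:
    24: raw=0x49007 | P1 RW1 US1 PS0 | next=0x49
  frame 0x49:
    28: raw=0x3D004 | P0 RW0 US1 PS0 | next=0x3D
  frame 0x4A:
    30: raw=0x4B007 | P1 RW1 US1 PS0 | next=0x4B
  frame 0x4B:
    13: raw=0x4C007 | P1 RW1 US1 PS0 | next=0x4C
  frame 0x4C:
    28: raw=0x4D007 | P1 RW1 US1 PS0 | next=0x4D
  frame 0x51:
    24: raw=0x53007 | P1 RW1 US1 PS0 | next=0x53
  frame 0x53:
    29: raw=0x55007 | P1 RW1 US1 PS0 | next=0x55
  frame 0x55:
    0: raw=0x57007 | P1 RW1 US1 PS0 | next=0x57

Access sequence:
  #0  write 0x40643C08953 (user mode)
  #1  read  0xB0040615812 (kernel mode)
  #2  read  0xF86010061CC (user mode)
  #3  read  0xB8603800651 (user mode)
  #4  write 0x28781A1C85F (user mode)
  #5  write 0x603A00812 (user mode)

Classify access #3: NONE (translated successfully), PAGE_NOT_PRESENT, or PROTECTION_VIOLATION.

Trace:
#0 VA=0x40643C08953 (w,user):
  [0] read 0x24 idx=8: raw=0x27007 flags P=1 W=1 U=1 S=0
  [1] read 0x27 idx=25: raw=0x28007 flags P=1 W=1 U=1 S=0
  [2] read 0x28 idx=30: raw=0x2C007 flags P=1 W=1 U=1 S=0
  [3] read 0x2C idx=8: raw=0x2E007 flags P=1 W=1 U=1 S=0
  → PA=0x2E953  (4 entries read)
#1 VA=0xB0040615812 (r,kernel):
  [0] read 0x24 idx=22: raw=0x32007 flags P=1 W=1 U=1 S=0
  [1] read 0x32 idx=1: raw=0x34007 flags P=1 W=1 U=1 S=0
  [2] read 0x34 idx=3: raw=0x37007 flags P=1 W=1 U=1 S=0
  [3] read 0x37 idx=21: raw=0x3B007 flags P=1 W=1 U=1 S=0
  → PA=0x3B812  (4 entries read)
#2 VA=0xF86010061CC (r,user):
  [0] read 0x24 idx=31: raw=0x3C007 flags P=1 W=1 U=1 S=0
  [1] read 0x3C idx=24: raw=0x3D007 flags P=1 W=1 U=1 S=0
  [2] read 0x3D idx=8: raw=0x41007 flags P=1 W=1 U=1 S=0
  [3] read 0x41 idx=6: raw=0x44003 flags P=1 W=1 U=0 S=0
  ⇒ fault: PROTECTION_VIOLATION  — 4 lookups
#3 VA=0xB8603800651 (r,user):
  [0] read 0x24 idx=23: raw=0x45007 flags P=1 W=1 U=1 S=0
  [1] read 0x45 idx=24: raw=0x49007 flags P=1 W=1 U=1 S=0
  [2] read 0x49 idx=28: raw=0x3D004 flags P=0 W=0 U=1 S=0
  ⇒ fault: PAGE_NOT_PRESENT  — 3 lookups
#4 VA=0x28781A1C85F (w,user):
  [0] read 0x24 idx=5: raw=0x4A007 flags P=1 W=1 U=1 S=0
  [1] read 0x4A idx=30: raw=0x4B007 flags P=1 W=1 U=1 S=0
  [2] read 0x4B idx=13: raw=0x4C007 flags P=1 W=1 U=1 S=0
  [3] read 0x4C idx=28: raw=0x4D007 flags P=1 W=1 U=1 S=0
  → PA=0x4D85F  (4 entries read)
#5 VA=0x603A00812 (w,user):
  [0] read 0x24 idx=0: raw=0x51007 flags P=1 W=1 U=1 S=0
  [1] read 0x51 idx=24: raw=0x53007 flags P=1 W=1 U=1 S=0
  [2] read 0x53 idx=29: raw=0x55007 flags P=1 W=1 U=1 S=0
  [3] read 0x55 idx=0: raw=0x57007 flags P=1 W=1 U=1 S=0
  → PA=0x57812  (4 entries read)

Access #3 fault: PAGE_NOT_PRESENT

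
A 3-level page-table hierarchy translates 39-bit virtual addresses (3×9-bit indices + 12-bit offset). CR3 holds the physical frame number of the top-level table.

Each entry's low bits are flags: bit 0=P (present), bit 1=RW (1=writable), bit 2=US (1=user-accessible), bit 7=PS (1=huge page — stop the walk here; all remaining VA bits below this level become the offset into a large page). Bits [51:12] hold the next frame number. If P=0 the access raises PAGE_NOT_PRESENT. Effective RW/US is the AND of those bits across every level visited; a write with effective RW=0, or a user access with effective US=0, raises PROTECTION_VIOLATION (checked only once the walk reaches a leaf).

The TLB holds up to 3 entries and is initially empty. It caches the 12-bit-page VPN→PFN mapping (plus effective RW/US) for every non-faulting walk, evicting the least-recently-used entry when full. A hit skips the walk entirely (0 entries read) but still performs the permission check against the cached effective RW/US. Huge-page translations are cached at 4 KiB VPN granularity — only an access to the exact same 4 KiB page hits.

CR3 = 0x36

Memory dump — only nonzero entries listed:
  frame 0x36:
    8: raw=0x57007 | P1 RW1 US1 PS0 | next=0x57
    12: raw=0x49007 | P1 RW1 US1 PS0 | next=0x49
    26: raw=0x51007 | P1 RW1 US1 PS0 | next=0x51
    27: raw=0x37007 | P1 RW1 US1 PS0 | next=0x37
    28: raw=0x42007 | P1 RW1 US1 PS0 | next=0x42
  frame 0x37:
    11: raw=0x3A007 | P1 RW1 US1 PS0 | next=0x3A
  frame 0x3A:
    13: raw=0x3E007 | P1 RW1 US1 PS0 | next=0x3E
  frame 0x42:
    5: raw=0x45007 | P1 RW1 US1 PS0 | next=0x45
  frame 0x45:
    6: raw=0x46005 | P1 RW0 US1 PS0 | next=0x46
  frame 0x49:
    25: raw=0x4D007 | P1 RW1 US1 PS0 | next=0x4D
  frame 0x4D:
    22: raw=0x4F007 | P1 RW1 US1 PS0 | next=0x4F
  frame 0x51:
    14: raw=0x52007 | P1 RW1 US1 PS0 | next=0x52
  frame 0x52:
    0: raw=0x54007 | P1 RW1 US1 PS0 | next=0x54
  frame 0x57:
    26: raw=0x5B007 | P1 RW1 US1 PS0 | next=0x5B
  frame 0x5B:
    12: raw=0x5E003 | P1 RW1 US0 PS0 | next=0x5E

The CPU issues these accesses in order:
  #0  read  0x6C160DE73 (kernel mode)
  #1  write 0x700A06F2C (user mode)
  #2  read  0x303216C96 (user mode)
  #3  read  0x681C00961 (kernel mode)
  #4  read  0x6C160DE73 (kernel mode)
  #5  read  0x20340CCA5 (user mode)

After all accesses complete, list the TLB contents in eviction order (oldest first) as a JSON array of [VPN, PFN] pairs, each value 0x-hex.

Per-access translation:
#0 VA=0x6C160DE73 (r,kernel):
  lvl0: tbl 0x36, slot 27 ⇒ 0x37007 (P1/RW1/US1/PS0)
  lvl1: tbl 0x37, slot 11 ⇒ 0x3A007 (P1/RW1/US1/PS0)
  lvl2: tbl 0x3A, slot 13 ⇒ 0x3E007 (P1/RW1/US1/PS0)
  ⇒ phys 0x3EE73  [3 reads]
#1 VA=0x700A06F2C (w,user):
  lvl0: tbl 0x36, slot 28 ⇒ 0x42007 (P1/RW1/US1/PS0)
  lvl1: tbl 0x42, slot 5 ⇒ 0x45007 (P1/RW1/US1/PS0)
  lvl2: tbl 0x45, slot 6 ⇒ 0x46005 (P1/RW0/US1/PS0)
  → PROTECTION_VIOLATION  (3 entries read)
#2 VA=0x303216C96 (r,user):
  lvl0: tbl 0x36, slot 12 ⇒ 0x49007 (P1/RW1/US1/PS0)
  lvl1: tbl 0x49, slot 25 ⇒ 0x4D007 (P1/RW1/US1/PS0)
  lvl2: tbl 0x4D, slot 22 ⇒ 0x4F007 (P1/RW1/US1/PS0)
  ⇒ phys 0x4FC96  [3 reads]
#3 VA=0x681C00961 (r,kernel):
  lvl0: tbl 0x36, slot 26 ⇒ 0x51007 (P1/RW1/US1/PS0)
  lvl1: tbl 0x51, slot 14 ⇒ 0x52007 (P1/RW1/US1/PS0)
  lvl2: tbl 0x52, slot 0 ⇒ 0x54007 (P1/RW1/US1/PS0)
  ⇒ phys 0x54961  [3 reads]
#4 VA=0x6C160DE73 (r,kernel):
  TLB hit vpn=0x6C160D → PA=0x3EE73
#5 VA=0x20340CCA5 (r,user):
  lvl0: tbl 0x36, slot 8 ⇒ 0x57007 (P1/RW1/US1/PS0)
  lvl1: tbl 0x57, slot 26 ⇒ 0x5B007 (P1/RW1/US1/PS0)
  lvl2: tbl 0x5B, slot 12 ⇒ 0x5E003 (P1/RW1/US0/PS0)
  → PROTECTION_VIOLATION  (3 entries read)

TLB: [["0x303216", "0x4F"], ["0x681C00", "0x54"], ["0x6C160D", "0x3E"]]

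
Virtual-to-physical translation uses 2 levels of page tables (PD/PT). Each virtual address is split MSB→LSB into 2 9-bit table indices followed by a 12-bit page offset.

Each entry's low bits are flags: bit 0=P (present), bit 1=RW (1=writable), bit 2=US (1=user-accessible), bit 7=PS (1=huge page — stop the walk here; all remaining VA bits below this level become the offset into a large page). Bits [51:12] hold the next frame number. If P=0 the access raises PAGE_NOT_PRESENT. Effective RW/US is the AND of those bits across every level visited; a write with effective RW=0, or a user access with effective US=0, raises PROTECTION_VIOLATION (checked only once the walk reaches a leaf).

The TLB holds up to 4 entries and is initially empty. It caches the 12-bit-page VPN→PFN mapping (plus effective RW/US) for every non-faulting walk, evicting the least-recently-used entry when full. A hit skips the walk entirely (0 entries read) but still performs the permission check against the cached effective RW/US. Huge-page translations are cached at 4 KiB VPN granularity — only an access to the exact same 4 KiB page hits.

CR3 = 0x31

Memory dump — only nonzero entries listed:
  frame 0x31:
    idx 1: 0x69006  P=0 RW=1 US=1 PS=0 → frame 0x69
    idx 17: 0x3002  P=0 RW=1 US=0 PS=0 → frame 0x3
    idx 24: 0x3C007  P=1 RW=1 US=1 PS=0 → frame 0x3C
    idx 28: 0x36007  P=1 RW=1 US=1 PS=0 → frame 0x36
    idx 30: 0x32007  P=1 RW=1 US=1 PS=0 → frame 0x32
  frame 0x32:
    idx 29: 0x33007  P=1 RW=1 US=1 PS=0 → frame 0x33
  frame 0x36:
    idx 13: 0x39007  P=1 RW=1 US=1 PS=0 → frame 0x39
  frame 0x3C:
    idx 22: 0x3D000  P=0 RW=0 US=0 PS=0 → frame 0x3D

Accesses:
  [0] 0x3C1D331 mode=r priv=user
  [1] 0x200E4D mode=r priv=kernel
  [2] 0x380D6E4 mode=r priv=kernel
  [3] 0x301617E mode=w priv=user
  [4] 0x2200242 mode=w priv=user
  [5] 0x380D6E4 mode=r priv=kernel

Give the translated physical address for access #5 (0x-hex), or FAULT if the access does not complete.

Trace:
#0 VA=0x3C1D331 (r,user):
  lvl0: tbl 0x31, slot 30 ⇒ 0x32007 (P1/RW1/US1/PS0)
  lvl1: tbl 0x32, slot 29 ⇒ 0x33007 (P1/RW1/US1/PS0)
  ⇒ phys 0x33331  [2 reads]
#1 VA=0x200E4D (r,kernel):
  lvl0: tbl 0x31, slot 1 ⇒ 0x69006 (P0/RW1/US1/PS0)
  ✗ PAGE_NOT_PRESENT  [1 reads]
#2 VA=0x380D6E4 (r,kernel):
  lvl0: tbl 0x31, slot 28 ⇒ 0x36007 (P1/RW1/US1/PS0)
  lvl1: tbl 0x36, slot 13 ⇒ 0x39007 (P1/RW1/US1/PS0)
  ⇒ phys 0x396E4  [2 reads]
#3 VA=0x301617E (w,user):
  lvl0: tbl 0x31, slot 24 ⇒ 0x3C007 (P1/RW1/US1/PS0)
  lvl1: tbl 0x3C, slot 22 ⇒ 0x3D000 (P0/RW0/US0/PS0)
  ✗ PAGE_NOT_PRESENT  [2 reads]
#4 VA=0x2200242 (w,user):
  lvl0: tbl 0x31, slot 17 ⇒ 0x3002 (P0/RW1/US0/PS0)
  ✗ PAGE_NOT_PRESENT  [1 reads]
#5 VA=0x380D6E4 (r,kernel):
  TLB hit vpn=0x380D → PA=0x396E4

Access #5 PA: 0x396E4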